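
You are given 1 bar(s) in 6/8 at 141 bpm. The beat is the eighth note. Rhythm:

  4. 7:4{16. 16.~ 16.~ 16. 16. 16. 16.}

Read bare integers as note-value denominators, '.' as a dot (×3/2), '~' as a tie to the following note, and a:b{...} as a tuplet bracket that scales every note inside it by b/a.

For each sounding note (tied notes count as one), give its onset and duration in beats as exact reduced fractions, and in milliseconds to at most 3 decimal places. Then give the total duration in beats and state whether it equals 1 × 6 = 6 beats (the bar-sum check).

1) 0.0ms=0b +1276.596ms=3b
2) 1276.596ms=3b +182.371ms=3/7b
3) 1458.967ms=24/7b +547.112ms=9/7b
4) 2006.079ms=33/7b +182.371ms=3/7b
5) 2188.45ms=36/7b +182.371ms=3/7b
6) 2370.821ms=39/7b +182.371ms=3/7b
Σ=6b of 6 (141bpm 6/8) — PASS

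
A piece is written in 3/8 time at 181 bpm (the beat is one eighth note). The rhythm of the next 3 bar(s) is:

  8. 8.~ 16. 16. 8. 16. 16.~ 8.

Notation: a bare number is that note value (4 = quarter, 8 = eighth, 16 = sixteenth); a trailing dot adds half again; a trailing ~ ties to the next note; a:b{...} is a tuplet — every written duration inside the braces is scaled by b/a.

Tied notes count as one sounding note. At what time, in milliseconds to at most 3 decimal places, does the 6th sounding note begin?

note 6 onset = 27/4b = 2237.569ms

1. 0.0ms @ 0 + 497.238ms (3/2)
2. 497.238ms @ 3/2 + 745.856ms (9/4)
3. 1243.094ms @ 15/4 + 248.619ms (3/4)
4. 1491.713ms @ 9/2 + 497.238ms (3/2)
5. 1988.95ms @ 6 + 248.619ms (3/4)
6. 2237.569ms @ 27/4 + 745.856ms (9/4)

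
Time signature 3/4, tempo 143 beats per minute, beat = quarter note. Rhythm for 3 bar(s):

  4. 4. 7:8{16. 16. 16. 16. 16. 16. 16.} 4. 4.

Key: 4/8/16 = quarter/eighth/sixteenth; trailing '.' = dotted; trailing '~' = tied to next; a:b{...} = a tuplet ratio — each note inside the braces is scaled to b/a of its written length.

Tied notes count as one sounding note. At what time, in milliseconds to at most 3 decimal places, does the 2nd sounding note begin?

1. 0.0ms @ 0 + 629.371ms (3/2)
2. 629.371ms @ 3/2 + 629.371ms (3/2)
3. 1258.741ms @ 3 + 179.82ms (3/7)
4. 1438.561ms @ 24/7 + 179.82ms (3/7)
5. 1618.382ms @ 27/7 + 179.82ms (3/7)
6. 1798.202ms @ 30/7 + 179.82ms (3/7)
7. 1978.022ms @ 33/7 + 179.82ms (3/7)
8. 2157.842ms @ 36/7 + 179.82ms (3/7)
9. 2337.662ms @ 39/7 + 179.82ms (3/7)
10. 2517.483ms @ 6 + 629.371ms (3/2)
11. 3146.853ms @ 15/2 + 629.371ms (3/2)

note 2 onset = 3/2b = 629.371ms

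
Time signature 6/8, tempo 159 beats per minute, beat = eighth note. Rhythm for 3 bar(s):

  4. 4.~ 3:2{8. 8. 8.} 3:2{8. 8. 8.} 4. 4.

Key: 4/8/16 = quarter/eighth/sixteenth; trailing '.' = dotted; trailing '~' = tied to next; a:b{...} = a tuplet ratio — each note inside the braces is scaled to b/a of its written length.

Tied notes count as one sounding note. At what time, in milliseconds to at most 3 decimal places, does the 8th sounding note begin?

1. 0.0ms @ 0 + 1132.075ms (3)
2. 1132.075ms @ 3 + 1509.434ms (4)
3. 2641.509ms @ 7 + 377.358ms (1)
4. 3018.868ms @ 8 + 377.358ms (1)
5. 3396.226ms @ 9 + 377.358ms (1)
6. 3773.585ms @ 10 + 377.358ms (1)
7. 4150.943ms @ 11 + 377.358ms (1)
8. 4528.302ms @ 12 + 1132.075ms (3)
9. 5660.377ms @ 15 + 1132.075ms (3)

note 8 onset = 12b = 4528.302ms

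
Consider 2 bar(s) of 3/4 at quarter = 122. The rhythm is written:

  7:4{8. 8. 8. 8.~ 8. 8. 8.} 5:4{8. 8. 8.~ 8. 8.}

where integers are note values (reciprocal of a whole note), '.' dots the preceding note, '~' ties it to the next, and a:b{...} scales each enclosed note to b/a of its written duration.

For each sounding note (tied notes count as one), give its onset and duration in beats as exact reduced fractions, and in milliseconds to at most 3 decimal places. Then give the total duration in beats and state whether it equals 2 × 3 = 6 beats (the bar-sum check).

1) 0.0ms=0b +210.773ms=3/7b
2) 210.773ms=3/7b +210.773ms=3/7b
3) 421.546ms=6/7b +210.773ms=3/7b
4) 632.319ms=9/7b +421.546ms=6/7b
5) 1053.864ms=15/7b +210.773ms=3/7b
6) 1264.637ms=18/7b +210.773ms=3/7b
7) 1475.41ms=3b +295.082ms=3/5b
8) 1770.492ms=18/5b +295.082ms=3/5b
9) 2065.574ms=21/5b +590.164ms=6/5b
10) 2655.738ms=27/5b +295.082ms=3/5b
Σ=6b of 6 (122bpm 3/4) — PASS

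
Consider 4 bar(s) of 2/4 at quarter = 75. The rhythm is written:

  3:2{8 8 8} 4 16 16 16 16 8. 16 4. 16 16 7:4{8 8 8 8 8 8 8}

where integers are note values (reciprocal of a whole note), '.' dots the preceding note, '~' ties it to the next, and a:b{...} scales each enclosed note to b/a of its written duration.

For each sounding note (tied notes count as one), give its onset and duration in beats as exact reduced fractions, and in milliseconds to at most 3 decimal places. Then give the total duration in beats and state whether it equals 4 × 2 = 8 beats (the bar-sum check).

1) 0.0ms=0b +266.667ms=1/3b
2) 266.667ms=1/3b +266.667ms=1/3b
3) 533.333ms=2/3b +266.667ms=1/3b
4) 800.0ms=1b +800.0ms=1b
5) 1600.0ms=2b +200.0ms=1/4b
6) 1800.0ms=9/4b +200.0ms=1/4b
7) 2000.0ms=5/2b +200.0ms=1/4b
8) 2200.0ms=11/4b +200.0ms=1/4b
9) 2400.0ms=3b +600.0ms=3/4b
10) 3000.0ms=15/4b +200.0ms=1/4b
11) 3200.0ms=4b +1200.0ms=3/2b
12) 4400.0ms=11/2b +200.0ms=1/4b
13) 4600.0ms=23/4b +200.0ms=1/4b
14) 4800.0ms=6b +228.571ms=2/7b
15) 5028.571ms=44/7b +228.571ms=2/7b
16) 5257.143ms=46/7b +228.571ms=2/7b
17) 5485.714ms=48/7b +228.571ms=2/7b
18) 5714.286ms=50/7b +228.571ms=2/7b
19) 5942.857ms=52/7b +228.571ms=2/7b
20) 6171.429ms=54/7b +228.571ms=2/7b
Σ=8b of 8 (75bpm 2/4) — PASS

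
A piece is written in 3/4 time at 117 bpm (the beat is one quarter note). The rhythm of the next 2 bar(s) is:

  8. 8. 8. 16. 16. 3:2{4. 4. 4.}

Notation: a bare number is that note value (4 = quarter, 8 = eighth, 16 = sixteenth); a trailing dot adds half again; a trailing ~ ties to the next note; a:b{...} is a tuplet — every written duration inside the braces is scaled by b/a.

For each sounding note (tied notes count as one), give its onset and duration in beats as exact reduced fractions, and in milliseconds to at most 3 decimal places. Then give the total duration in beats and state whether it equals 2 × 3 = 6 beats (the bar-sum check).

1) 0.0ms=0b +384.615ms=3/4b
2) 384.615ms=3/4b +384.615ms=3/4b
3) 769.231ms=3/2b +384.615ms=3/4b
4) 1153.846ms=9/4b +192.308ms=3/8b
5) 1346.154ms=21/8b +192.308ms=3/8b
6) 1538.462ms=3b +512.821ms=1b
7) 2051.282ms=4b +512.821ms=1b
8) 2564.103ms=5b +512.821ms=1b
Σ=6b of 6 (117bpm 3/4) — PASS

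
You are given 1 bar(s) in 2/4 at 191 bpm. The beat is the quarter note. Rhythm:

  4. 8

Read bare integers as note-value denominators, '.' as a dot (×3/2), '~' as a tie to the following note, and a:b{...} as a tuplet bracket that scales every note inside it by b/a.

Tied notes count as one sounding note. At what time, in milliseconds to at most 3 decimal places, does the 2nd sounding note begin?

1. 0.0ms @ 0 + 471.204ms (3/2)
2. 471.204ms @ 3/2 + 157.068ms (1/2)

note 2 onset = 3/2b = 471.204ms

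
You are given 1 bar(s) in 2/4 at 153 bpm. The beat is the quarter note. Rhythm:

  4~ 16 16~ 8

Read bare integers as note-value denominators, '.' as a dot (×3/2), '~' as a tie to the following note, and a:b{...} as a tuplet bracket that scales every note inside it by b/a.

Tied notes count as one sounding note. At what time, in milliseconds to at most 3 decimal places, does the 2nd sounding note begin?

note 2 onset = 5/4b = 490.196ms

1. 0.0ms @ 0 + 490.196ms (5/4)
2. 490.196ms @ 5/4 + 294.118ms (3/4)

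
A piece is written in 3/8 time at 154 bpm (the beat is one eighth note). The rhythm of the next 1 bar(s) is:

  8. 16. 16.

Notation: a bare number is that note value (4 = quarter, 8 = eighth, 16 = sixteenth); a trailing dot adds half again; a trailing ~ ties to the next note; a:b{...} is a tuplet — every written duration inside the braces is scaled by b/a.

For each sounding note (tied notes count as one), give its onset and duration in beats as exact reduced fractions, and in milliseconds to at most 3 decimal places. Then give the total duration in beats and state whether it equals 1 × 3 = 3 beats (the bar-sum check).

1) 0.0ms=0b +584.416ms=3/2b
2) 584.416ms=3/2b +292.208ms=3/4b
3) 876.623ms=9/4b +292.208ms=3/4b
Σ=3b of 3 (154bpm 3/8) — PASS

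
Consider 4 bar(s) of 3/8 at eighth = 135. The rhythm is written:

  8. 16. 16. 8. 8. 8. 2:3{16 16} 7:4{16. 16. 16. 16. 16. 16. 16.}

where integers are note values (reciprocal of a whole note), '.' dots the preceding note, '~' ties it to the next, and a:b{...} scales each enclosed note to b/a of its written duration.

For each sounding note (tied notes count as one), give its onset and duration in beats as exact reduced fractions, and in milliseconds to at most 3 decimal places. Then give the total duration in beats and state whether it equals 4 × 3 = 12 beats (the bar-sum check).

1) 0.0ms=0b +666.667ms=3/2b
2) 666.667ms=3/2b +333.333ms=3/4b
3) 1000.0ms=9/4b +333.333ms=3/4b
4) 1333.333ms=3b +666.667ms=3/2b
5) 2000.0ms=9/2b +666.667ms=3/2b
6) 2666.667ms=6b +666.667ms=3/2b
7) 3333.333ms=15/2b +333.333ms=3/4b
8) 3666.667ms=33/4b +333.333ms=3/4b
9) 4000.0ms=9b +190.476ms=3/7b
10) 4190.476ms=66/7b +190.476ms=3/7b
11) 4380.952ms=69/7b +190.476ms=3/7b
12) 4571.429ms=72/7b +190.476ms=3/7b
13) 4761.905ms=75/7b +190.476ms=3/7b
14) 4952.381ms=78/7b +190.476ms=3/7b
15) 5142.857ms=81/7b +190.476ms=3/7b
Σ=12b of 12 (135bpm 3/8) — PASS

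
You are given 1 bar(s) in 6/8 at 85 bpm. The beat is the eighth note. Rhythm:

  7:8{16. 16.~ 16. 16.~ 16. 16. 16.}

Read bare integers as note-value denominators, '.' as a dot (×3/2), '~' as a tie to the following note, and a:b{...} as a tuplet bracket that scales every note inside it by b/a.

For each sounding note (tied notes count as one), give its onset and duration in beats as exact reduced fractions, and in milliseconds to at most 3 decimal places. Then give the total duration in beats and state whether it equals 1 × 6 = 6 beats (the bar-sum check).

1) 0.0ms=0b +605.042ms=6/7b
2) 605.042ms=6/7b +1210.084ms=12/7b
3) 1815.126ms=18/7b +1210.084ms=12/7b
4) 3025.21ms=30/7b +605.042ms=6/7b
5) 3630.252ms=36/7b +605.042ms=6/7b
Σ=6b of 6 (85bpm 6/8) — PASS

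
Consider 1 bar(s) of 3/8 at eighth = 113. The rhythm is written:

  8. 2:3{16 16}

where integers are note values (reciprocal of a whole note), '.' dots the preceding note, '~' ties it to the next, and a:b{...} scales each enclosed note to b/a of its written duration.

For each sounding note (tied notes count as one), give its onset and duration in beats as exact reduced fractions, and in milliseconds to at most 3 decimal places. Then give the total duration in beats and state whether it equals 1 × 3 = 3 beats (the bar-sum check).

1) 0.0ms=0b +796.46ms=3/2b
2) 796.46ms=3/2b +398.23ms=3/4b
3) 1194.69ms=9/4b +398.23ms=3/4b
Σ=3b of 3 (113bpm 3/8) — PASS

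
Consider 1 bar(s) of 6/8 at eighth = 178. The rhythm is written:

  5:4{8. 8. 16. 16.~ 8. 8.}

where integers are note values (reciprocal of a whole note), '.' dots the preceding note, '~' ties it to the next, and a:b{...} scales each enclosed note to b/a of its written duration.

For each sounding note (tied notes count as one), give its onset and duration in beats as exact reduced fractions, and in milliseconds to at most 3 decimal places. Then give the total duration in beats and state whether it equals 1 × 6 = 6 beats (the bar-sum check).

1) 0.0ms=0b +404.494ms=6/5b
2) 404.494ms=6/5b +404.494ms=6/5b
3) 808.989ms=12/5b +202.247ms=3/5b
4) 1011.236ms=3b +606.742ms=9/5b
5) 1617.978ms=24/5b +404.494ms=6/5b
Σ=6b of 6 (178bpm 6/8) — PASS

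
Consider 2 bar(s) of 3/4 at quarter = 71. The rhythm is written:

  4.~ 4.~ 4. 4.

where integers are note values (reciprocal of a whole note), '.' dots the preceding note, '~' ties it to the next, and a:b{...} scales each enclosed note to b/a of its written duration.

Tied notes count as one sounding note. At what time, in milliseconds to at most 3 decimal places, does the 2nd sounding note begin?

1. 0.0ms @ 0 + 3802.817ms (9/2)
2. 3802.817ms @ 9/2 + 1267.606ms (3/2)

note 2 onset = 9/2b = 3802.817ms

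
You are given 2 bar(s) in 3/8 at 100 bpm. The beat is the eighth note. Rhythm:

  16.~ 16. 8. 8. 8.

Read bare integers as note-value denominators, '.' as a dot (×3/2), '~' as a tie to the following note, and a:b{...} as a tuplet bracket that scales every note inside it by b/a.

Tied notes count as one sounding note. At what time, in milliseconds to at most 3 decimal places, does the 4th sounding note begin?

note 4 onset = 9/2b = 2700.0ms

1. 0.0ms @ 0 + 900.0ms (3/2)
2. 900.0ms @ 3/2 + 900.0ms (3/2)
3. 1800.0ms @ 3 + 900.0ms (3/2)
4. 2700.0ms @ 9/2 + 900.0ms (3/2)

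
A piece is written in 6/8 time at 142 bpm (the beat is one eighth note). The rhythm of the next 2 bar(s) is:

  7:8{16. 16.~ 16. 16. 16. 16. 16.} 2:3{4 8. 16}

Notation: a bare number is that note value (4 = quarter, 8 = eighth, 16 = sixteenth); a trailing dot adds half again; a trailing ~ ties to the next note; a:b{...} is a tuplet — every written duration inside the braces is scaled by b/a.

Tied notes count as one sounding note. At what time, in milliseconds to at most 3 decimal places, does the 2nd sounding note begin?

1. 0.0ms @ 0 + 362.173ms (6/7)
2. 362.173ms @ 6/7 + 724.346ms (12/7)
3. 1086.519ms @ 18/7 + 362.173ms (6/7)
4. 1448.692ms @ 24/7 + 362.173ms (6/7)
5. 1810.865ms @ 30/7 + 362.173ms (6/7)
6. 2173.038ms @ 36/7 + 362.173ms (6/7)
7. 2535.211ms @ 6 + 1267.606ms (3)
8. 3802.817ms @ 9 + 950.704ms (9/4)
9. 4753.521ms @ 45/4 + 316.901ms (3/4)

note 2 onset = 6/7b = 362.173ms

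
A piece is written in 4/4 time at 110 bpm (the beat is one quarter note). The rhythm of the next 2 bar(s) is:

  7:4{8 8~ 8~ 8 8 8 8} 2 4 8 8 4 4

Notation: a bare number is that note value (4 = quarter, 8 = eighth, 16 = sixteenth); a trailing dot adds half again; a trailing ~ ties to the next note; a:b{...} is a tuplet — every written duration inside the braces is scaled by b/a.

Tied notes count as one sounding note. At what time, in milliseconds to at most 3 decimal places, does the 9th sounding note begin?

note 9 onset = 11/2b = 3000.0ms

1. 0.0ms @ 0 + 155.844ms (2/7)
2. 155.844ms @ 2/7 + 467.532ms (6/7)
3. 623.377ms @ 8/7 + 155.844ms (2/7)
4. 779.221ms @ 10/7 + 155.844ms (2/7)
5. 935.065ms @ 12/7 + 155.844ms (2/7)
6. 1090.909ms @ 2 + 1090.909ms (2)
7. 2181.818ms @ 4 + 545.455ms (1)
8. 2727.273ms @ 5 + 272.727ms (1/2)
9. 3000.0ms @ 11/2 + 272.727ms (1/2)
10. 3272.727ms @ 6 + 545.455ms (1)
11. 3818.182ms @ 7 + 545.455ms (1)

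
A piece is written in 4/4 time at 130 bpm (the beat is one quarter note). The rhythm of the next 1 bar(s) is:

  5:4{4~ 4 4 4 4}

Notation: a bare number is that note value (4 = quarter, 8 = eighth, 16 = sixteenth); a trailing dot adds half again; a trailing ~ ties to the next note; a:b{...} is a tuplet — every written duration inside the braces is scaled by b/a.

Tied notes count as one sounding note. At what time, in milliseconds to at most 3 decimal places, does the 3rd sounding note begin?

1. 0.0ms @ 0 + 738.462ms (8/5)
2. 738.462ms @ 8/5 + 369.231ms (4/5)
3. 1107.692ms @ 12/5 + 369.231ms (4/5)
4. 1476.923ms @ 16/5 + 369.231ms (4/5)

note 3 onset = 12/5b = 1107.692ms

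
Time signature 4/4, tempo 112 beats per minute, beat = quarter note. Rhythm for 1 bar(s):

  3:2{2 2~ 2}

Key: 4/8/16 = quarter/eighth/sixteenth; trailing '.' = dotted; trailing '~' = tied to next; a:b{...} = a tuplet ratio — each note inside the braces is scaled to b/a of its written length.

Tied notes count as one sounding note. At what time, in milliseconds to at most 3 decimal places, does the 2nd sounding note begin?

1. 0.0ms @ 0 + 714.286ms (4/3)
2. 714.286ms @ 4/3 + 1428.571ms (8/3)

note 2 onset = 4/3b = 714.286ms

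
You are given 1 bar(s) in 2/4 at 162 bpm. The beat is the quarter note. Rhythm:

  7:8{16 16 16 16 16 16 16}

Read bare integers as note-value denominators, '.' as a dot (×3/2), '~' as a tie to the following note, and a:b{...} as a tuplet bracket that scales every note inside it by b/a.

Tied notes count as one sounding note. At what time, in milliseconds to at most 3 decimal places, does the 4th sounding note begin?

1. 0.0ms @ 0 + 105.82ms (2/7)
2. 105.82ms @ 2/7 + 105.82ms (2/7)
3. 211.64ms @ 4/7 + 105.82ms (2/7)
4. 317.46ms @ 6/7 + 105.82ms (2/7)
5. 423.28ms @ 8/7 + 105.82ms (2/7)
6. 529.101ms @ 10/7 + 105.82ms (2/7)
7. 634.921ms @ 12/7 + 105.82ms (2/7)

note 4 onset = 6/7b = 317.46ms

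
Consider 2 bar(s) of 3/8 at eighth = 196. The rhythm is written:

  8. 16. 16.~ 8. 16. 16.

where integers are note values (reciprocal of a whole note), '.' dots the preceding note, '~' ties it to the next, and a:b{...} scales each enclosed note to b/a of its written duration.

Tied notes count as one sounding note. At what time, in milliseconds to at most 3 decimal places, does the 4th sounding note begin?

note 4 onset = 9/2b = 1377.551ms

1. 0.0ms @ 0 + 459.184ms (3/2)
2. 459.184ms @ 3/2 + 229.592ms (3/4)
3. 688.776ms @ 9/4 + 688.776ms (9/4)
4. 1377.551ms @ 9/2 + 229.592ms (3/4)
5. 1607.143ms @ 21/4 + 229.592ms (3/4)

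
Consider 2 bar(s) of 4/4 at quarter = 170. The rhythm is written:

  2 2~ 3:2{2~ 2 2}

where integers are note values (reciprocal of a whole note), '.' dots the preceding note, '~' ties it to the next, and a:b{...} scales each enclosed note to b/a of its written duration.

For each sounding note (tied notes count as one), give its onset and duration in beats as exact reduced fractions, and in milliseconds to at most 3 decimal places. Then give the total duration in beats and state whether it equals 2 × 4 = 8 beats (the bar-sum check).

1) 0.0ms=0b +705.882ms=2b
2) 705.882ms=2b +1647.059ms=14/3b
3) 2352.941ms=20/3b +470.588ms=4/3b
Σ=8b of 8 (170bpm 4/4) — PASS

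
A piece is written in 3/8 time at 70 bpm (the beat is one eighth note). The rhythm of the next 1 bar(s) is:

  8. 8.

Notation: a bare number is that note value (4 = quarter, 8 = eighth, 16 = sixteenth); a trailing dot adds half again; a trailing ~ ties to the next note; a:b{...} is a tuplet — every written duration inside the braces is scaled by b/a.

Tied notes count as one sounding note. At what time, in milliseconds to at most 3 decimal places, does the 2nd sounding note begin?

note 2 onset = 3/2b = 1285.714ms

1. 0.0ms @ 0 + 1285.714ms (3/2)
2. 1285.714ms @ 3/2 + 1285.714ms (3/2)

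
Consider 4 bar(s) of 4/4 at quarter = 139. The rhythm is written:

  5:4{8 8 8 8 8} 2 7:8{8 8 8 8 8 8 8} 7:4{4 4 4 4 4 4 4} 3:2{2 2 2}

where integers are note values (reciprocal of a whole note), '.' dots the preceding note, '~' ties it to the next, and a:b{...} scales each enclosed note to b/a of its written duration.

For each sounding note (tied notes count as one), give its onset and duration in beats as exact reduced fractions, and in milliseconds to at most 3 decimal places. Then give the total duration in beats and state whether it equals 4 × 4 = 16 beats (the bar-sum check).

1) 0.0ms=0b +172.662ms=2/5b
2) 172.662ms=2/5b +172.662ms=2/5b
3) 345.324ms=4/5b +172.662ms=2/5b
4) 517.986ms=6/5b +172.662ms=2/5b
5) 690.647ms=8/5b +172.662ms=2/5b
6) 863.309ms=2b +863.309ms=2b
7) 1726.619ms=4b +246.66ms=4/7b
8) 1973.279ms=32/7b +246.66ms=4/7b
9) 2219.938ms=36/7b +246.66ms=4/7b
10) 2466.598ms=40/7b +246.66ms=4/7b
11) 2713.258ms=44/7b +246.66ms=4/7b
12) 2959.918ms=48/7b +246.66ms=4/7b
13) 3206.578ms=52/7b +246.66ms=4/7b
14) 3453.237ms=8b +246.66ms=4/7b
15) 3699.897ms=60/7b +246.66ms=4/7b
16) 3946.557ms=64/7b +246.66ms=4/7b
17) 4193.217ms=68/7b +246.66ms=4/7b
18) 4439.877ms=72/7b +246.66ms=4/7b
19) 4686.536ms=76/7b +246.66ms=4/7b
20) 4933.196ms=80/7b +246.66ms=4/7b
21) 5179.856ms=12b +575.54ms=4/3b
22) 5755.396ms=40/3b +575.54ms=4/3b
23) 6330.935ms=44/3b +575.54ms=4/3b
Σ=16b of 16 (139bpm 4/4) — PASS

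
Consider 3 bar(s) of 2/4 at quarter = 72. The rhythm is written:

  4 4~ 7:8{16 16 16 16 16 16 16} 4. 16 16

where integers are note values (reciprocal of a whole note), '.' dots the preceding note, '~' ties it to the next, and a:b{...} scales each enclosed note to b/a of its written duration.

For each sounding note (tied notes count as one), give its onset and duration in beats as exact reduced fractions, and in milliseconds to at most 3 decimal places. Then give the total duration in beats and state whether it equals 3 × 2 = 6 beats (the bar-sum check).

1) 0.0ms=0b +833.333ms=1b
2) 833.333ms=1b +1071.429ms=9/7b
3) 1904.762ms=16/7b +238.095ms=2/7b
4) 2142.857ms=18/7b +238.095ms=2/7b
5) 2380.952ms=20/7b +238.095ms=2/7b
6) 2619.048ms=22/7b +238.095ms=2/7b
7) 2857.143ms=24/7b +238.095ms=2/7b
8) 3095.238ms=26/7b +238.095ms=2/7b
9) 3333.333ms=4b +1250.0ms=3/2b
10) 4583.333ms=11/2b +208.333ms=1/4b
11) 4791.667ms=23/4b +208.333ms=1/4b
Σ=6b of 6 (72bpm 2/4) — PASS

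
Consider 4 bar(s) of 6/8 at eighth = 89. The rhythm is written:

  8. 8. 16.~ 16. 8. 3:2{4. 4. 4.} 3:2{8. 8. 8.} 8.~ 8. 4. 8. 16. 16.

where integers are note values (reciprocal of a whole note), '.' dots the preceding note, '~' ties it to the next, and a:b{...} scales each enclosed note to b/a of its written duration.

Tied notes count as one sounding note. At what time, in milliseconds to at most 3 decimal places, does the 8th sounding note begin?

1. 0.0ms @ 0 + 1011.236ms (3/2)
2. 1011.236ms @ 3/2 + 1011.236ms (3/2)
3. 2022.472ms @ 3 + 1011.236ms (3/2)
4. 3033.708ms @ 9/2 + 1011.236ms (3/2)
5. 4044.944ms @ 6 + 1348.315ms (2)
6. 5393.258ms @ 8 + 1348.315ms (2)
7. 6741.573ms @ 10 + 1348.315ms (2)
8. 8089.888ms @ 12 + 674.157ms (1)
9. 8764.045ms @ 13 + 674.157ms (1)
10. 9438.202ms @ 14 + 674.157ms (1)
11. 10112.36ms @ 15 + 2022.472ms (3)
12. 12134.831ms @ 18 + 2022.472ms (3)
13. 14157.303ms @ 21 + 1011.236ms (3/2)
14. 15168.539ms @ 45/2 + 505.618ms (3/4)
15. 15674.157ms @ 93/4 + 505.618ms (3/4)

note 8 onset = 12b = 8089.888ms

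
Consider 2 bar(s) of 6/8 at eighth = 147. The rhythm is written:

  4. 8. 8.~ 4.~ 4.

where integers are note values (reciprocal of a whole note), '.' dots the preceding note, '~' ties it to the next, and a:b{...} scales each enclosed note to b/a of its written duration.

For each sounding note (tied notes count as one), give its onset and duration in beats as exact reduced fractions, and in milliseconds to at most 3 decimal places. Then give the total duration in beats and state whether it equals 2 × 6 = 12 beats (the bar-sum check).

1) 0.0ms=0b +1224.49ms=3b
2) 1224.49ms=3b +612.245ms=3/2b
3) 1836.735ms=9/2b +3061.224ms=15/2b
Σ=12b of 12 (147bpm 6/8) — PASS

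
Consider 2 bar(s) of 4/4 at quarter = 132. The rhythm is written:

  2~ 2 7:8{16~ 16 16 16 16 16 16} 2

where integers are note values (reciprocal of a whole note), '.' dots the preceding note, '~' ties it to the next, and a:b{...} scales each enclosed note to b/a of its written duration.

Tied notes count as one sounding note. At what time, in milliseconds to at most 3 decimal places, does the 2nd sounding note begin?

note 2 onset = 4b = 1818.182ms

1. 0.0ms @ 0 + 1818.182ms (4)
2. 1818.182ms @ 4 + 259.74ms (4/7)
3. 2077.922ms @ 32/7 + 129.87ms (2/7)
4. 2207.792ms @ 34/7 + 129.87ms (2/7)
5. 2337.662ms @ 36/7 + 129.87ms (2/7)
6. 2467.532ms @ 38/7 + 129.87ms (2/7)
7. 2597.403ms @ 40/7 + 129.87ms (2/7)
8. 2727.273ms @ 6 + 909.091ms (2)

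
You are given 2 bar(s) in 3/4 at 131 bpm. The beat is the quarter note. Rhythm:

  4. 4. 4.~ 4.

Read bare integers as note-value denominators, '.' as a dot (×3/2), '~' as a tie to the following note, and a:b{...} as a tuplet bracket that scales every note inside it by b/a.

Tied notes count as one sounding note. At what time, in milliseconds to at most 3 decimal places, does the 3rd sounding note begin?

1. 0.0ms @ 0 + 687.023ms (3/2)
2. 687.023ms @ 3/2 + 687.023ms (3/2)
3. 1374.046ms @ 3 + 1374.046ms (3)

note 3 onset = 3b = 1374.046ms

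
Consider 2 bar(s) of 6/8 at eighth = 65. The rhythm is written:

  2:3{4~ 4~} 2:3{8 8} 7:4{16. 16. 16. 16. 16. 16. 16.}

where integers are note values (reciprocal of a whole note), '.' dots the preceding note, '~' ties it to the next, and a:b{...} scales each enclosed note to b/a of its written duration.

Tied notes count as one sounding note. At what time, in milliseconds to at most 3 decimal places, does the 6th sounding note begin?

note 6 onset = 72/7b = 9494.505ms

1. 0.0ms @ 0 + 6923.077ms (15/2)
2. 6923.077ms @ 15/2 + 1384.615ms (3/2)
3. 8307.692ms @ 9 + 395.604ms (3/7)
4. 8703.297ms @ 66/7 + 395.604ms (3/7)
5. 9098.901ms @ 69/7 + 395.604ms (3/7)
6. 9494.505ms @ 72/7 + 395.604ms (3/7)
7. 9890.11ms @ 75/7 + 395.604ms (3/7)
8. 10285.714ms @ 78/7 + 395.604ms (3/7)
9. 10681.319ms @ 81/7 + 395.604ms (3/7)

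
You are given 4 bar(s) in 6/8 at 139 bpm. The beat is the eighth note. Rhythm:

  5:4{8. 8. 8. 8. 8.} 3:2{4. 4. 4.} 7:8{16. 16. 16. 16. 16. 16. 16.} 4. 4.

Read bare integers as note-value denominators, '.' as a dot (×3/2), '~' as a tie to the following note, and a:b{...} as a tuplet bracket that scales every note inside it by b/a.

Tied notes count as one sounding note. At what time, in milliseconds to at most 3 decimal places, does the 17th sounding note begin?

note 17 onset = 21b = 9064.748ms

1. 0.0ms @ 0 + 517.986ms (6/5)
2. 517.986ms @ 6/5 + 517.986ms (6/5)
3. 1035.971ms @ 12/5 + 517.986ms (6/5)
4. 1553.957ms @ 18/5 + 517.986ms (6/5)
5. 2071.942ms @ 24/5 + 517.986ms (6/5)
6. 2589.928ms @ 6 + 863.309ms (2)
7. 3453.237ms @ 8 + 863.309ms (2)
8. 4316.547ms @ 10 + 863.309ms (2)
9. 5179.856ms @ 12 + 369.99ms (6/7)
10. 5549.846ms @ 90/7 + 369.99ms (6/7)
11. 5919.836ms @ 96/7 + 369.99ms (6/7)
12. 6289.825ms @ 102/7 + 369.99ms (6/7)
13. 6659.815ms @ 108/7 + 369.99ms (6/7)
14. 7029.805ms @ 114/7 + 369.99ms (6/7)
15. 7399.794ms @ 120/7 + 369.99ms (6/7)
16. 7769.784ms @ 18 + 1294.964ms (3)
17. 9064.748ms @ 21 + 1294.964ms (3)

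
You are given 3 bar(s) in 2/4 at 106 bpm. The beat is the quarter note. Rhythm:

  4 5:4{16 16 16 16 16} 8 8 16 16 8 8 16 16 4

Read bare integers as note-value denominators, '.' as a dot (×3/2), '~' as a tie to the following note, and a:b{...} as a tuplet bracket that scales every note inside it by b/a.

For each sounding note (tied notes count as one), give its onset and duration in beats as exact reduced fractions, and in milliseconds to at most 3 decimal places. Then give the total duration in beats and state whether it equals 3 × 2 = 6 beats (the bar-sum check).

1) 0.0ms=0b +566.038ms=1b
2) 566.038ms=1b +113.208ms=1/5b
3) 679.245ms=6/5b +113.208ms=1/5b
4) 792.453ms=7/5b +113.208ms=1/5b
5) 905.66ms=8/5b +113.208ms=1/5b
6) 1018.868ms=9/5b +113.208ms=1/5b
7) 1132.075ms=2b +283.019ms=1/2b
8) 1415.094ms=5/2b +283.019ms=1/2b
9) 1698.113ms=3b +141.509ms=1/4b
10) 1839.623ms=13/4b +141.509ms=1/4b
11) 1981.132ms=7/2b +283.019ms=1/2b
12) 2264.151ms=4b +283.019ms=1/2b
13) 2547.17ms=9/2b +141.509ms=1/4b
14) 2688.679ms=19/4b +141.509ms=1/4b
15) 2830.189ms=5b +566.038ms=1b
Σ=6b of 6 (106bpm 2/4) — PASS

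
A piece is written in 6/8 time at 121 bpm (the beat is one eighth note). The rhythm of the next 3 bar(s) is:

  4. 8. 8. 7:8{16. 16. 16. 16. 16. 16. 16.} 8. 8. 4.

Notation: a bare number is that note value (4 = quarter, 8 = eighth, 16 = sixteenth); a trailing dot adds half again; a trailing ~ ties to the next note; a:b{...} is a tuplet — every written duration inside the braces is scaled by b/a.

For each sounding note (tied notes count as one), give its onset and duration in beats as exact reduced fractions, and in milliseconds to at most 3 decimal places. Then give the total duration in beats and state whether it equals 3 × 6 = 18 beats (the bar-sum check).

1) 0.0ms=0b +1487.603ms=3b
2) 1487.603ms=3b +743.802ms=3/2b
3) 2231.405ms=9/2b +743.802ms=3/2b
4) 2975.207ms=6b +425.03ms=6/7b
5) 3400.236ms=48/7b +425.03ms=6/7b
6) 3825.266ms=54/7b +425.03ms=6/7b
7) 4250.295ms=60/7b +425.03ms=6/7b
8) 4675.325ms=66/7b +425.03ms=6/7b
9) 5100.354ms=72/7b +425.03ms=6/7b
10) 5525.384ms=78/7b +425.03ms=6/7b
11) 5950.413ms=12b +743.802ms=3/2b
12) 6694.215ms=27/2b +743.802ms=3/2b
13) 7438.017ms=15b +1487.603ms=3b
Σ=18b of 18 (121bpm 6/8) — PASS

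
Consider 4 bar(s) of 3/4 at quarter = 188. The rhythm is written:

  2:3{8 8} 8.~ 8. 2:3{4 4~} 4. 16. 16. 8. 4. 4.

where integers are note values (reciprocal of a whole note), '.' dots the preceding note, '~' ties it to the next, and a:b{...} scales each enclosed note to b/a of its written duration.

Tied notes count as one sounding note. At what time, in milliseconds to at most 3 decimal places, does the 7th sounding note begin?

note 7 onset = 63/8b = 2513.298ms

1. 0.0ms @ 0 + 239.362ms (3/4)
2. 239.362ms @ 3/4 + 239.362ms (3/4)
3. 478.723ms @ 3/2 + 478.723ms (3/2)
4. 957.447ms @ 3 + 478.723ms (3/2)
5. 1436.17ms @ 9/2 + 957.447ms (3)
6. 2393.617ms @ 15/2 + 119.681ms (3/8)
7. 2513.298ms @ 63/8 + 119.681ms (3/8)
8. 2632.979ms @ 33/4 + 239.362ms (3/4)
9. 2872.34ms @ 9 + 478.723ms (3/2)
10. 3351.064ms @ 21/2 + 478.723ms (3/2)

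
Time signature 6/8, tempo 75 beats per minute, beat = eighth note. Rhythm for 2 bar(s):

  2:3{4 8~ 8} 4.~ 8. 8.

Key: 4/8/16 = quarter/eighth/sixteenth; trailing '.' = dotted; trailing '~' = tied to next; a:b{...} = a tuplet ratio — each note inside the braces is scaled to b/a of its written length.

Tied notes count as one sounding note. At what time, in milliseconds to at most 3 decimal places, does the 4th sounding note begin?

1. 0.0ms @ 0 + 2400.0ms (3)
2. 2400.0ms @ 3 + 2400.0ms (3)
3. 4800.0ms @ 6 + 3600.0ms (9/2)
4. 8400.0ms @ 21/2 + 1200.0ms (3/2)

note 4 onset = 21/2b = 8400.0ms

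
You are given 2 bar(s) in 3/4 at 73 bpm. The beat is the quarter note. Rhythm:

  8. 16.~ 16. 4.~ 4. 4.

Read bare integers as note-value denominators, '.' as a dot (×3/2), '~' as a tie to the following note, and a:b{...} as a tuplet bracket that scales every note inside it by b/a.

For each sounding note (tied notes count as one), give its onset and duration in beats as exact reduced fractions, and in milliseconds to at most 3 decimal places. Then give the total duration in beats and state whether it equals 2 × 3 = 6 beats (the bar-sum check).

1) 0.0ms=0b +616.438ms=3/4b
2) 616.438ms=3/4b +616.438ms=3/4b
3) 1232.877ms=3/2b +2465.753ms=3b
4) 3698.63ms=9/2b +1232.877ms=3/2b
Σ=6b of 6 (73bpm 3/4) — PASS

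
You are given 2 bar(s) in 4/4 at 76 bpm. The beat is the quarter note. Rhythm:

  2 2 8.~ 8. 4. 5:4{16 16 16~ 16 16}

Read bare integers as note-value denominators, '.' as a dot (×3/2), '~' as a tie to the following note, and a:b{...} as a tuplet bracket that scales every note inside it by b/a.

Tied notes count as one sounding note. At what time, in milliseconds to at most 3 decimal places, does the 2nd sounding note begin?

note 2 onset = 2b = 1578.947ms

1. 0.0ms @ 0 + 1578.947ms (2)
2. 1578.947ms @ 2 + 1578.947ms (2)
3. 3157.895ms @ 4 + 1184.211ms (3/2)
4. 4342.105ms @ 11/2 + 1184.211ms (3/2)
5. 5526.316ms @ 7 + 157.895ms (1/5)
6. 5684.211ms @ 36/5 + 157.895ms (1/5)
7. 5842.105ms @ 37/5 + 315.789ms (2/5)
8. 6157.895ms @ 39/5 + 157.895ms (1/5)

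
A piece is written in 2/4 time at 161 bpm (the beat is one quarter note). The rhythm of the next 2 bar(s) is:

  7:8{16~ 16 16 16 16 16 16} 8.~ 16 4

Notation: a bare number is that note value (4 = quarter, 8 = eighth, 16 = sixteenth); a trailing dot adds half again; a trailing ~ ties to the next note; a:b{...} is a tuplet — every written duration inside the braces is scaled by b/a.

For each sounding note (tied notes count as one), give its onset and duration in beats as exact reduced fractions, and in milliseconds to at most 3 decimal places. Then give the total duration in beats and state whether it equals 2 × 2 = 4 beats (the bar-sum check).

1) 0.0ms=0b +212.955ms=4/7b
2) 212.955ms=4/7b +106.477ms=2/7b
3) 319.432ms=6/7b +106.477ms=2/7b
4) 425.909ms=8/7b +106.477ms=2/7b
5) 532.387ms=10/7b +106.477ms=2/7b
6) 638.864ms=12/7b +106.477ms=2/7b
7) 745.342ms=2b +372.671ms=1b
8) 1118.012ms=3b +372.671ms=1b
Σ=4b of 4 (161bpm 2/4) — PASS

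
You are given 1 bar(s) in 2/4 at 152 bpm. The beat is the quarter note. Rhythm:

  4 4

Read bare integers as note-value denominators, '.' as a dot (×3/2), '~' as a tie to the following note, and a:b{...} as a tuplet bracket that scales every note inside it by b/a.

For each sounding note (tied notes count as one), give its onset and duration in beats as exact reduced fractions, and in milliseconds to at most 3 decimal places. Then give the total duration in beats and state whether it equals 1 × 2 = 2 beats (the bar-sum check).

1) 0.0ms=0b +394.737ms=1b
2) 394.737ms=1b +394.737ms=1b
Σ=2b of 2 (152bpm 2/4) — PASS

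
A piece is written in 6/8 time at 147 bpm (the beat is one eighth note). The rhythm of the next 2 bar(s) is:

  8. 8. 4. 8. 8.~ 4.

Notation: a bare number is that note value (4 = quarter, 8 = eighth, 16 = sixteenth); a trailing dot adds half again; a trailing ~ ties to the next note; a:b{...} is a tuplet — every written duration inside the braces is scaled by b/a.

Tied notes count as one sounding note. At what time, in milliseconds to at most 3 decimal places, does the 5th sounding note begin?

note 5 onset = 15/2b = 3061.224ms

1. 0.0ms @ 0 + 612.245ms (3/2)
2. 612.245ms @ 3/2 + 612.245ms (3/2)
3. 1224.49ms @ 3 + 1224.49ms (3)
4. 2448.98ms @ 6 + 612.245ms (3/2)
5. 3061.224ms @ 15/2 + 1836.735ms (9/2)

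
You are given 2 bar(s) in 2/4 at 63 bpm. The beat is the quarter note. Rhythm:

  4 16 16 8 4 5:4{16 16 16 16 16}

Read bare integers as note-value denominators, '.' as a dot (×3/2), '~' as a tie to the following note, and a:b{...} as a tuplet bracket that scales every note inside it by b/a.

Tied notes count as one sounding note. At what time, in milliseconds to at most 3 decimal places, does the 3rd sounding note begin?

note 3 onset = 5/4b = 1190.476ms

1. 0.0ms @ 0 + 952.381ms (1)
2. 952.381ms @ 1 + 238.095ms (1/4)
3. 1190.476ms @ 5/4 + 238.095ms (1/4)
4. 1428.571ms @ 3/2 + 476.19ms (1/2)
5. 1904.762ms @ 2 + 952.381ms (1)
6. 2857.143ms @ 3 + 190.476ms (1/5)
7. 3047.619ms @ 16/5 + 190.476ms (1/5)
8. 3238.095ms @ 17/5 + 190.476ms (1/5)
9. 3428.571ms @ 18/5 + 190.476ms (1/5)
10. 3619.048ms @ 19/5 + 190.476ms (1/5)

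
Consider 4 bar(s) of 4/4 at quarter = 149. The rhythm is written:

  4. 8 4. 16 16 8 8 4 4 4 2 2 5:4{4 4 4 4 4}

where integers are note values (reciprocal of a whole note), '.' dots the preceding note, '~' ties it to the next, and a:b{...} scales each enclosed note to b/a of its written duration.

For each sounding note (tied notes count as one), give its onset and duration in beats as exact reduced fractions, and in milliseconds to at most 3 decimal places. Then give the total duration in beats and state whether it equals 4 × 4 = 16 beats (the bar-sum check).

1) 0.0ms=0b +604.027ms=3/2b
2) 604.027ms=3/2b +201.342ms=1/2b
3) 805.369ms=2b +604.027ms=3/2b
4) 1409.396ms=7/2b +100.671ms=1/4b
5) 1510.067ms=15/4b +100.671ms=1/4b
6) 1610.738ms=4b +201.342ms=1/2b
7) 1812.081ms=9/2b +201.342ms=1/2b
8) 2013.423ms=5b +402.685ms=1b
9) 2416.107ms=6b +402.685ms=1b
10) 2818.792ms=7b +402.685ms=1b
11) 3221.477ms=8b +805.369ms=2b
12) 4026.846ms=10b +805.369ms=2b
13) 4832.215ms=12b +322.148ms=4/5b
14) 5154.362ms=64/5b +322.148ms=4/5b
15) 5476.51ms=68/5b +322.148ms=4/5b
16) 5798.658ms=72/5b +322.148ms=4/5b
17) 6120.805ms=76/5b +322.148ms=4/5b
Σ=16b of 16 (149bpm 4/4) — PASS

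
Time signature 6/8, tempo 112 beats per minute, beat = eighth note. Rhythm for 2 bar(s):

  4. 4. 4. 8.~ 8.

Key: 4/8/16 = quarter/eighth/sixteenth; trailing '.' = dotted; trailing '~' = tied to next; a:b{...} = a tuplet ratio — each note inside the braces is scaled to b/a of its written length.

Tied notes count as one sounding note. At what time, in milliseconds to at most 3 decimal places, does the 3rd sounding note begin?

1. 0.0ms @ 0 + 1607.143ms (3)
2. 1607.143ms @ 3 + 1607.143ms (3)
3. 3214.286ms @ 6 + 1607.143ms (3)
4. 4821.429ms @ 9 + 1607.143ms (3)

note 3 onset = 6b = 3214.286ms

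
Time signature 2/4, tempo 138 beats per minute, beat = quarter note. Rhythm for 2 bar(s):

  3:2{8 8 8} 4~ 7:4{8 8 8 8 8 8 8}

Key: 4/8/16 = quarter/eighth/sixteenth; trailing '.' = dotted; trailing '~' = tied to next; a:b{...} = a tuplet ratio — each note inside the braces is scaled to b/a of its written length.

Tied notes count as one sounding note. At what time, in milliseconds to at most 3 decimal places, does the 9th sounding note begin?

note 9 onset = 24/7b = 1490.683ms

1. 0.0ms @ 0 + 144.928ms (1/3)
2. 144.928ms @ 1/3 + 144.928ms (1/3)
3. 289.855ms @ 2/3 + 144.928ms (1/3)
4. 434.783ms @ 1 + 559.006ms (9/7)
5. 993.789ms @ 16/7 + 124.224ms (2/7)
6. 1118.012ms @ 18/7 + 124.224ms (2/7)
7. 1242.236ms @ 20/7 + 124.224ms (2/7)
8. 1366.46ms @ 22/7 + 124.224ms (2/7)
9. 1490.683ms @ 24/7 + 124.224ms (2/7)
10. 1614.907ms @ 26/7 + 124.224ms (2/7)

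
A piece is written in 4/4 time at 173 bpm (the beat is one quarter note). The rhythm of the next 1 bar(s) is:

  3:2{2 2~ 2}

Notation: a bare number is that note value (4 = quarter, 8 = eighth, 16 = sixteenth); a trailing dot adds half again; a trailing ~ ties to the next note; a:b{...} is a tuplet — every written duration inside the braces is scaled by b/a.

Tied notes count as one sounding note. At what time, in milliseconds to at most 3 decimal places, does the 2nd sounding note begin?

1. 0.0ms @ 0 + 462.428ms (4/3)
2. 462.428ms @ 4/3 + 924.855ms (8/3)

note 2 onset = 4/3b = 462.428ms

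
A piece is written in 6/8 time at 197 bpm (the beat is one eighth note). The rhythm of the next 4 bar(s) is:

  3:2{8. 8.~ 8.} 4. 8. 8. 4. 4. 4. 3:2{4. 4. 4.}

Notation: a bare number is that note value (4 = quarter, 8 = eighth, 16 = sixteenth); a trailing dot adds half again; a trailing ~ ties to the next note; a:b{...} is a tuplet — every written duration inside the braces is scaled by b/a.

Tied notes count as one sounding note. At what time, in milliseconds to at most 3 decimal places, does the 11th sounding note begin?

1. 0.0ms @ 0 + 304.569ms (1)
2. 304.569ms @ 1 + 609.137ms (2)
3. 913.706ms @ 3 + 913.706ms (3)
4. 1827.411ms @ 6 + 456.853ms (3/2)
5. 2284.264ms @ 15/2 + 456.853ms (3/2)
6. 2741.117ms @ 9 + 913.706ms (3)
7. 3654.822ms @ 12 + 913.706ms (3)
8. 4568.528ms @ 15 + 913.706ms (3)
9. 5482.234ms @ 18 + 609.137ms (2)
10. 6091.371ms @ 20 + 609.137ms (2)
11. 6700.508ms @ 22 + 609.137ms (2)

note 11 onset = 22b = 6700.508ms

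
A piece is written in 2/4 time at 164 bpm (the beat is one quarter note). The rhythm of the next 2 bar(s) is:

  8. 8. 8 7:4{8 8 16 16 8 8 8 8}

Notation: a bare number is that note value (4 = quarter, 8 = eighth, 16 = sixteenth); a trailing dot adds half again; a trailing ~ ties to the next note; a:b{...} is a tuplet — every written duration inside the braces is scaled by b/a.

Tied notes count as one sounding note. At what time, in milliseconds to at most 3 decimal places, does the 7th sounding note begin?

note 7 onset = 19/7b = 993.031ms

1. 0.0ms @ 0 + 274.39ms (3/4)
2. 274.39ms @ 3/4 + 274.39ms (3/4)
3. 548.78ms @ 3/2 + 182.927ms (1/2)
4. 731.707ms @ 2 + 104.53ms (2/7)
5. 836.237ms @ 16/7 + 104.53ms (2/7)
6. 940.767ms @ 18/7 + 52.265ms (1/7)
7. 993.031ms @ 19/7 + 52.265ms (1/7)
8. 1045.296ms @ 20/7 + 104.53ms (2/7)
9. 1149.826ms @ 22/7 + 104.53ms (2/7)
10. 1254.355ms @ 24/7 + 104.53ms (2/7)
11. 1358.885ms @ 26/7 + 104.53ms (2/7)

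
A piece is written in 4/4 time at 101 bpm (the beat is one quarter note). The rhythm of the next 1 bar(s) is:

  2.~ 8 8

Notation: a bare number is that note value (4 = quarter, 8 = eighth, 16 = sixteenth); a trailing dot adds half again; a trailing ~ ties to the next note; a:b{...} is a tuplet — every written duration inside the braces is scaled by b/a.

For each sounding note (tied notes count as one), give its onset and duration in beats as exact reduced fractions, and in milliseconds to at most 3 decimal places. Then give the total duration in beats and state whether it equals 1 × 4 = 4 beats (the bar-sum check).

1) 0.0ms=0b +2079.208ms=7/2b
2) 2079.208ms=7/2b +297.03ms=1/2b
Σ=4b of 4 (101bpm 4/4) — PASS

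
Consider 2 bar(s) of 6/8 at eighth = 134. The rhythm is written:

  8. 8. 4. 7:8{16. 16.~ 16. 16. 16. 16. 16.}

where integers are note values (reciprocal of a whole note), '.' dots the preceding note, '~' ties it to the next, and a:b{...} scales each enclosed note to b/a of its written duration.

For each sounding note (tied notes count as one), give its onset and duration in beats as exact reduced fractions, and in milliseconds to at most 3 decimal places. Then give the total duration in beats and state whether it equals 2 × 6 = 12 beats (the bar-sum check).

1) 0.0ms=0b +671.642ms=3/2b
2) 671.642ms=3/2b +671.642ms=3/2b
3) 1343.284ms=3b +1343.284ms=3b
4) 2686.567ms=6b +383.795ms=6/7b
5) 3070.362ms=48/7b +767.591ms=12/7b
6) 3837.953ms=60/7b +383.795ms=6/7b
7) 4221.748ms=66/7b +383.795ms=6/7b
8) 4605.544ms=72/7b +383.795ms=6/7b
9) 4989.339ms=78/7b +383.795ms=6/7b
Σ=12b of 12 (134bpm 6/8) — PASS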